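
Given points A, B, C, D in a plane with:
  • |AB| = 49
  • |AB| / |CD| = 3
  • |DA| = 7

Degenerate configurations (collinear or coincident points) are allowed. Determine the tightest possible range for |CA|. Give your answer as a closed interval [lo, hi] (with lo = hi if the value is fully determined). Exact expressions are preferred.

|AB| ∈ {49}
|AD| ∈ {7}
|CD| ∈ {49/3}
|BD| ∈ [42, 56]
|AC| ∈ [28/3, 70/3]
|BC| ∈ [77/3, 217/3]

|CA| ∈ [28/3, 70/3]  (≈ [9.3333, 23.3333])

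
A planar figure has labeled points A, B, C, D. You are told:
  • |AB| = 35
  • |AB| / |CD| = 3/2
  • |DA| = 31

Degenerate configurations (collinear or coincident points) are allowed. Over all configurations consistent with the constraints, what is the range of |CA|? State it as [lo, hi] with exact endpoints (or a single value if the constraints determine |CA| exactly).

|AB| ∈ {35}
|AD| ∈ {31}
|CD| ∈ {70/3}
|BD| ∈ [4, 66]
|AC| ∈ [23/3, 163/3]
|BC| ∈ [0, 268/3]

|CA| ∈ [23/3, 163/3]  (≈ [7.6667, 54.3333])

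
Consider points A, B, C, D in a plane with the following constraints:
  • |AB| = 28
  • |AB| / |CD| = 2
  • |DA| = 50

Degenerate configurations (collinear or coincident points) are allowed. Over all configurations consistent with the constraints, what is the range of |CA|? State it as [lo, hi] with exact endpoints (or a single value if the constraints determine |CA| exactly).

|AB| ∈ {28}
|AD| ∈ {50}
|CD| ∈ {14}
|BD| ∈ [22, 78]
|AC| ∈ [36, 64]
|BC| ∈ [8, 92]

|CA| ∈ [36, 64]  (≈ [36.0000, 64.0000])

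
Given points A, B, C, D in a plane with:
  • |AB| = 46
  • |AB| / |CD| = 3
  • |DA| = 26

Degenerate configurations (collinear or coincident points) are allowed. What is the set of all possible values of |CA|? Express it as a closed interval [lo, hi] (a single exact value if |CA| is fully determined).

|AB| ∈ {46}
|AD| ∈ {26}
|CD| ∈ {46/3}
|BD| ∈ [20, 72]
|AC| ∈ [32/3, 124/3]
|BC| ∈ [14/3, 262/3]

|CA| ∈ [32/3, 124/3]  (≈ [10.6667, 41.3333])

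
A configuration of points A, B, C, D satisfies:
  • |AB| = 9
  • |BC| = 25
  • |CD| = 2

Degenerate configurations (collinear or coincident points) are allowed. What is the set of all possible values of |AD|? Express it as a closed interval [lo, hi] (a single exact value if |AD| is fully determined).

|AD| ∈ [14, 36]  (≈ [14.0000, 36.0000])

|AB| ∈ {9}
|BC| ∈ {25}
|CD| ∈ {2}
|AC| ∈ [16, 34]
|BD| ∈ [23, 27]
|AD| ∈ [14, 36]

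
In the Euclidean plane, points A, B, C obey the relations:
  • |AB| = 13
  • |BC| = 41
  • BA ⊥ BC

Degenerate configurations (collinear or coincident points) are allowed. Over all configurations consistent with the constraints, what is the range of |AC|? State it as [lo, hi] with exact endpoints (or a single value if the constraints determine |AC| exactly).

|AB| ∈ {13}
|BC| ∈ {41}
|AC| ∈ {5·√(74)}

|AC| = 5·√(74)  (≈ 43.0116)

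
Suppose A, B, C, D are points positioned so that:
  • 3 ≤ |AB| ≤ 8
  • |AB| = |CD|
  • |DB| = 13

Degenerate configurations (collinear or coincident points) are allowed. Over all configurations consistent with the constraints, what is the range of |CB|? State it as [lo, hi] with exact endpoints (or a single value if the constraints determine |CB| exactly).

|AB| ∈ [3, 8]
|BD| ∈ {13}
|CD| ∈ [3, 8]
|AD| ∈ [5, 21]
|BC| ∈ [5, 21]
|AC| ∈ [0, 29]

|CB| ∈ [5, 21]  (≈ [5.0000, 21.0000])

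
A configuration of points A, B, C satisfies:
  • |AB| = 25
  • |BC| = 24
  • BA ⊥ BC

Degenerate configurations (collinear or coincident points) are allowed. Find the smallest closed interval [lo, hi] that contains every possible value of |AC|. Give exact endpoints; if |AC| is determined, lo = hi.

|AC| = √(1201)  (≈ 34.6554)

|AB| ∈ {25}
|BC| ∈ {24}
|AC| ∈ {√(1201)}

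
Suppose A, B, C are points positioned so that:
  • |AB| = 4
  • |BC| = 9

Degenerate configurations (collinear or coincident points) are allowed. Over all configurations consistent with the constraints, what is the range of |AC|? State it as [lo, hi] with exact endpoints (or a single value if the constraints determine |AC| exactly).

|AB| ∈ {4}
|BC| ∈ {9}
|AC| ∈ [5, 13]

|AC| ∈ [5, 13]  (≈ [5.0000, 13.0000])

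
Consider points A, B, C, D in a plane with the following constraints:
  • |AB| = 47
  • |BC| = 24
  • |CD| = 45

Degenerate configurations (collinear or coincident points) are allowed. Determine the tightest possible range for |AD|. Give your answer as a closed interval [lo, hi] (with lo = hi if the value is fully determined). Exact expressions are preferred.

|AB| ∈ {47}
|BC| ∈ {24}
|CD| ∈ {45}
|AC| ∈ [23, 71]
|BD| ∈ [21, 69]
|AD| ∈ [0, 116]

|AD| ∈ [0, 116]  (≈ [0.0000, 116.0000])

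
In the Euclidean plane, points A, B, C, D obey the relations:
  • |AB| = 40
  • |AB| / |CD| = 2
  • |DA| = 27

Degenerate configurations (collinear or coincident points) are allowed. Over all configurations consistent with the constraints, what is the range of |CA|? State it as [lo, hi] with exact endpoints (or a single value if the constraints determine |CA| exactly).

|CA| ∈ [7, 47]  (≈ [7.0000, 47.0000])

|AB| ∈ {40}
|AD| ∈ {27}
|CD| ∈ {20}
|BD| ∈ [13, 67]
|AC| ∈ [7, 47]
|BC| ∈ [0, 87]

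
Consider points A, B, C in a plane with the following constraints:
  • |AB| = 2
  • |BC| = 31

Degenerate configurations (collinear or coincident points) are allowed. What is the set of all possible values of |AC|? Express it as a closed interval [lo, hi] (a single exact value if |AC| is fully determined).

|AC| ∈ [29, 33]  (≈ [29.0000, 33.0000])

|AB| ∈ {2}
|BC| ∈ {31}
|AC| ∈ [29, 33]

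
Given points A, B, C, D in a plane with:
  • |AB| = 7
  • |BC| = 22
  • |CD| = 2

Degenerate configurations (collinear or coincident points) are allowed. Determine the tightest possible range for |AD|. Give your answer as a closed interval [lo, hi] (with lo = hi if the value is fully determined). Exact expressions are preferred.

|AD| ∈ [13, 31]  (≈ [13.0000, 31.0000])

|AB| ∈ {7}
|BC| ∈ {22}
|CD| ∈ {2}
|AC| ∈ [15, 29]
|BD| ∈ [20, 24]
|AD| ∈ [13, 31]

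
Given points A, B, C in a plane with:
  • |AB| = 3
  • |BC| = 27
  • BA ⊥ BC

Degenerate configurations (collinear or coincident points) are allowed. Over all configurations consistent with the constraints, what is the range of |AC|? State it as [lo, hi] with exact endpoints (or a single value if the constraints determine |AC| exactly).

|AC| = 3·√(82)  (≈ 27.1662)

|AB| ∈ {3}
|BC| ∈ {27}
|AC| ∈ {3·√(82)}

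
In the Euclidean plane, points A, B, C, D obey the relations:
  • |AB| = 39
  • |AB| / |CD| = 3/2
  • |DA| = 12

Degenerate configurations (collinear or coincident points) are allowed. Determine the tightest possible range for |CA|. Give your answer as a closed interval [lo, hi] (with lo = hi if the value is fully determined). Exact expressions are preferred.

|AB| ∈ {39}
|AD| ∈ {12}
|CD| ∈ {26}
|BD| ∈ [27, 51]
|AC| ∈ [14, 38]
|BC| ∈ [1, 77]

|CA| ∈ [14, 38]  (≈ [14.0000, 38.0000])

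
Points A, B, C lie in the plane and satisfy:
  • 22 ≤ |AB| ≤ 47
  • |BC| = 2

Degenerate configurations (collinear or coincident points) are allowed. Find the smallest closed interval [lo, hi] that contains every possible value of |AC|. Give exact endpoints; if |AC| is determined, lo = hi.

|AC| ∈ [20, 49]  (≈ [20.0000, 49.0000])

|AB| ∈ [22, 47]
|BC| ∈ {2}
|AC| ∈ [20, 49]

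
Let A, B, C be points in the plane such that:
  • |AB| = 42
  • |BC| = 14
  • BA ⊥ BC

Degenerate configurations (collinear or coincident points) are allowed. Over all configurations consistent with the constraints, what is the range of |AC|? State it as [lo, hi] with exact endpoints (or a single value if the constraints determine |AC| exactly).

|AB| ∈ {42}
|BC| ∈ {14}
|AC| ∈ {14·√(10)}

|AC| = 14·√(10)  (≈ 44.2719)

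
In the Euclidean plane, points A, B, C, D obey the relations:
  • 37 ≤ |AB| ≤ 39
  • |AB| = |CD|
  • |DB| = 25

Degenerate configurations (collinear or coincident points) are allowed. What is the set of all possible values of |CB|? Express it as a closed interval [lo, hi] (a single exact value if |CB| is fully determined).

|CB| ∈ [12, 64]  (≈ [12.0000, 64.0000])

|AB| ∈ [37, 39]
|BD| ∈ {25}
|CD| ∈ [37, 39]
|AD| ∈ [12, 64]
|BC| ∈ [12, 64]
|AC| ∈ [0, 103]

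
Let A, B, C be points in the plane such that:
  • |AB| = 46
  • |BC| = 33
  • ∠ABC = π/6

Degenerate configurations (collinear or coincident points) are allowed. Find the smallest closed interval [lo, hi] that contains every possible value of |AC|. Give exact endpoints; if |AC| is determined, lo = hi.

|AB| ∈ {46}
|BC| ∈ {33}
|AC| ∈ {√(3205 - 1518·√(3))}

|AC| = √(3205 - 1518·√(3))  (≈ 23.9947)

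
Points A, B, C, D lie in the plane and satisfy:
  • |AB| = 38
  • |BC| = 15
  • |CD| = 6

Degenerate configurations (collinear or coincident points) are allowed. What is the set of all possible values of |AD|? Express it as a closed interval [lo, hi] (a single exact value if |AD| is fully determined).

|AB| ∈ {38}
|BC| ∈ {15}
|CD| ∈ {6}
|AC| ∈ [23, 53]
|BD| ∈ [9, 21]
|AD| ∈ [17, 59]

|AD| ∈ [17, 59]  (≈ [17.0000, 59.0000])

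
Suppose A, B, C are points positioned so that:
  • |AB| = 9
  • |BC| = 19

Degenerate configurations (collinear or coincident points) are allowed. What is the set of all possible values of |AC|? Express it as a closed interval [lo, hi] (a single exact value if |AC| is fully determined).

|AC| ∈ [10, 28]  (≈ [10.0000, 28.0000])

|AB| ∈ {9}
|BC| ∈ {19}
|AC| ∈ [10, 28]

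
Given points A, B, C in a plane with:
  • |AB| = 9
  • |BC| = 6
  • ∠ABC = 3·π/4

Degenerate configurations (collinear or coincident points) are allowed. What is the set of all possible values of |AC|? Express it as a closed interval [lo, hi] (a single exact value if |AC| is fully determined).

|AC| = 3·√(6·√(2) + 13)  (≈ 13.9057)

|AB| ∈ {9}
|BC| ∈ {6}
|AC| ∈ {3·√(6·√(2) + 13)}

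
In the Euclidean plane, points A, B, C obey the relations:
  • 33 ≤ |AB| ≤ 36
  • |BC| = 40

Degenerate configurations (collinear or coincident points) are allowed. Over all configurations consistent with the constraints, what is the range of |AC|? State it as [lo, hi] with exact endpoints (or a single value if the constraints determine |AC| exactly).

|AB| ∈ [33, 36]
|BC| ∈ {40}
|AC| ∈ [4, 76]

|AC| ∈ [4, 76]  (≈ [4.0000, 76.0000])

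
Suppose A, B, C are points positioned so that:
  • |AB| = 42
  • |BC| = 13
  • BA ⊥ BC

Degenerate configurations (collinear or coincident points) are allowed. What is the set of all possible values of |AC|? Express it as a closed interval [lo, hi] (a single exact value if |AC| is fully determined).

|AB| ∈ {42}
|BC| ∈ {13}
|AC| ∈ {√(1933)}

|AC| = √(1933)  (≈ 43.9659)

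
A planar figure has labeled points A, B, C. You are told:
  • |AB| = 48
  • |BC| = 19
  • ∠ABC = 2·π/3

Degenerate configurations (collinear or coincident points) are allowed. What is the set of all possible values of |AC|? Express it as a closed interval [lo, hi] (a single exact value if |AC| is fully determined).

|AB| ∈ {48}
|BC| ∈ {19}
|AC| ∈ {7·√(73)}

|AC| = 7·√(73)  (≈ 59.8080)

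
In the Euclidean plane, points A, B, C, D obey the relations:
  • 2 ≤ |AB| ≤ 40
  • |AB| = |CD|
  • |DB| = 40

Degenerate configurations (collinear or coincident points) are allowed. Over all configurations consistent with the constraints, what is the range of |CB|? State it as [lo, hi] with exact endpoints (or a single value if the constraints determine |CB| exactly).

|AB| ∈ [2, 40]
|BD| ∈ {40}
|CD| ∈ [2, 40]
|AD| ∈ [0, 80]
|BC| ∈ [0, 80]
|AC| ∈ [0, 120]

|CB| ∈ [0, 80]  (≈ [0.0000, 80.0000])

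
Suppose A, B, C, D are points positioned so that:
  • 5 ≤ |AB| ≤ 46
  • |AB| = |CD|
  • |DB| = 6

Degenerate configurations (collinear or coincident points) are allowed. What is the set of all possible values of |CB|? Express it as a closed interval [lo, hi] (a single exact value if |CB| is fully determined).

|CB| ∈ [0, 52]  (≈ [0.0000, 52.0000])

|AB| ∈ [5, 46]
|BD| ∈ {6}
|CD| ∈ [5, 46]
|AD| ∈ [0, 52]
|BC| ∈ [0, 52]
|AC| ∈ [0, 98]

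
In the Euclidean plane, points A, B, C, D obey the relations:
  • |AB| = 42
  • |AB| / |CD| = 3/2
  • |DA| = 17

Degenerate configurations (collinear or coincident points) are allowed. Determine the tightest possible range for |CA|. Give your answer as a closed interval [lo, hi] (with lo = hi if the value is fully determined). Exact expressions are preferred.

|CA| ∈ [11, 45]  (≈ [11.0000, 45.0000])

|AB| ∈ {42}
|AD| ∈ {17}
|CD| ∈ {28}
|BD| ∈ [25, 59]
|AC| ∈ [11, 45]
|BC| ∈ [0, 87]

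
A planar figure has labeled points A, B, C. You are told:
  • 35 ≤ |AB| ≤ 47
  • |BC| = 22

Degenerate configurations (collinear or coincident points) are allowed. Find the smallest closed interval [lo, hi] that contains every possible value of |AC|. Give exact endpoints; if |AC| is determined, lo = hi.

|AC| ∈ [13, 69]  (≈ [13.0000, 69.0000])

|AB| ∈ [35, 47]
|BC| ∈ {22}
|AC| ∈ [13, 69]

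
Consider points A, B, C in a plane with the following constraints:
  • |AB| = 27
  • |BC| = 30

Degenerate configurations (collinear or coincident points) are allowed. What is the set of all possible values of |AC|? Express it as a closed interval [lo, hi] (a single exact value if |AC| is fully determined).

|AB| ∈ {27}
|BC| ∈ {30}
|AC| ∈ [3, 57]

|AC| ∈ [3, 57]  (≈ [3.0000, 57.0000])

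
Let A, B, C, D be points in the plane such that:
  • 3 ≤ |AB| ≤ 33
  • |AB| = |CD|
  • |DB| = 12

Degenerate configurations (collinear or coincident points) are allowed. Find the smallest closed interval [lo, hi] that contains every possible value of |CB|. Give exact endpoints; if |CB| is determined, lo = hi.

|AB| ∈ [3, 33]
|BD| ∈ {12}
|CD| ∈ [3, 33]
|AD| ∈ [0, 45]
|BC| ∈ [0, 45]
|AC| ∈ [0, 78]

|CB| ∈ [0, 45]  (≈ [0.0000, 45.0000])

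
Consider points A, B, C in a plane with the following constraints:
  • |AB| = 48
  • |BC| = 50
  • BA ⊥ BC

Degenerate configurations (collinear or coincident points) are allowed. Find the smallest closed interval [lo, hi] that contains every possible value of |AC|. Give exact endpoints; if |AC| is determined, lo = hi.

|AB| ∈ {48}
|BC| ∈ {50}
|AC| ∈ {2·√(1201)}

|AC| = 2·√(1201)  (≈ 69.3109)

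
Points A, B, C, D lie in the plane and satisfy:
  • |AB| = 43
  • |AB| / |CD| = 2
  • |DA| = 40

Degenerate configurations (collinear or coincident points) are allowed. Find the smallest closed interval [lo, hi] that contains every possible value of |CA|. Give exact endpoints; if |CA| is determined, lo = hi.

|AB| ∈ {43}
|AD| ∈ {40}
|CD| ∈ {43/2}
|BD| ∈ [3, 83]
|AC| ∈ [37/2, 123/2]
|BC| ∈ [0, 209/2]

|CA| ∈ [37/2, 123/2]  (≈ [18.5000, 61.5000])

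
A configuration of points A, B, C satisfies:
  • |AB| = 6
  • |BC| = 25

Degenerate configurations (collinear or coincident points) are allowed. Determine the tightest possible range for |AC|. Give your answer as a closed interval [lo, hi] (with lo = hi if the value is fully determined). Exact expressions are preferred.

|AB| ∈ {6}
|BC| ∈ {25}
|AC| ∈ [19, 31]

|AC| ∈ [19, 31]  (≈ [19.0000, 31.0000])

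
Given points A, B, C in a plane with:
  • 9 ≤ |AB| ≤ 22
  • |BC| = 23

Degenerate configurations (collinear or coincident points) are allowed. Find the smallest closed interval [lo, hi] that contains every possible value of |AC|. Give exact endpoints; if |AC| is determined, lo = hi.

|AB| ∈ [9, 22]
|BC| ∈ {23}
|AC| ∈ [1, 45]

|AC| ∈ [1, 45]  (≈ [1.0000, 45.0000])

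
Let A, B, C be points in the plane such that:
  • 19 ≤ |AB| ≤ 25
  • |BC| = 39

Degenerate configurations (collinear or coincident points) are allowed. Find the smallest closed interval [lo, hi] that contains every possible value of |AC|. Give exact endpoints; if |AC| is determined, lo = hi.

|AC| ∈ [14, 64]  (≈ [14.0000, 64.0000])

|AB| ∈ [19, 25]
|BC| ∈ {39}
|AC| ∈ [14, 64]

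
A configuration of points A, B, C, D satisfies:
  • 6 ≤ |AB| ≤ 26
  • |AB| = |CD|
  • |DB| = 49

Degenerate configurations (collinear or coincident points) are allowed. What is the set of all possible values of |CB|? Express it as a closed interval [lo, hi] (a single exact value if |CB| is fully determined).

|AB| ∈ [6, 26]
|BD| ∈ {49}
|CD| ∈ [6, 26]
|AD| ∈ [23, 75]
|BC| ∈ [23, 75]
|AC| ∈ [0, 101]

|CB| ∈ [23, 75]  (≈ [23.0000, 75.0000])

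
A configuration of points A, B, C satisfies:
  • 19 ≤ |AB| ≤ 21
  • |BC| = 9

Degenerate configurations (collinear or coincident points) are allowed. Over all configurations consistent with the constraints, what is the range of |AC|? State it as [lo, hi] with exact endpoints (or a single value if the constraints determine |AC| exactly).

|AC| ∈ [10, 30]  (≈ [10.0000, 30.0000])

|AB| ∈ [19, 21]
|BC| ∈ {9}
|AC| ∈ [10, 30]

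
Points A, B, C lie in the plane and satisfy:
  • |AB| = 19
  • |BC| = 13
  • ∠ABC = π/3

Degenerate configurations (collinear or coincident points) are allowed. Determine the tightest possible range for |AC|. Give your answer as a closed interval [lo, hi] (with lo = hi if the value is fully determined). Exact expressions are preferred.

|AB| ∈ {19}
|BC| ∈ {13}
|AC| ∈ {√(283)}

|AC| = √(283)  (≈ 16.8226)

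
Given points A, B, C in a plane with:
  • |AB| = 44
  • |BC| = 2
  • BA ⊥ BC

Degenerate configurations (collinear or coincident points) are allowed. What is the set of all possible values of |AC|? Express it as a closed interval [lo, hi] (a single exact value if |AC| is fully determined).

|AC| = 2·√(485)  (≈ 44.0454)

|AB| ∈ {44}
|BC| ∈ {2}
|AC| ∈ {2·√(485)}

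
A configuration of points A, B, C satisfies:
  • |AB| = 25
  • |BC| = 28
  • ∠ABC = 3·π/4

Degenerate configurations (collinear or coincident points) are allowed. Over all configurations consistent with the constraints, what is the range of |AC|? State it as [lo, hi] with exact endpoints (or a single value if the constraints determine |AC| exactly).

|AB| ∈ {25}
|BC| ∈ {28}
|AC| ∈ {√(700·√(2) + 1409)}

|AC| = √(700·√(2) + 1409)  (≈ 48.9791)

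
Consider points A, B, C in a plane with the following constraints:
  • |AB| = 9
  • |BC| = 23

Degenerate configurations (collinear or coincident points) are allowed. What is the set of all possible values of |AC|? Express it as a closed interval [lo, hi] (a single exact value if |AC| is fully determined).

|AC| ∈ [14, 32]  (≈ [14.0000, 32.0000])

|AB| ∈ {9}
|BC| ∈ {23}
|AC| ∈ [14, 32]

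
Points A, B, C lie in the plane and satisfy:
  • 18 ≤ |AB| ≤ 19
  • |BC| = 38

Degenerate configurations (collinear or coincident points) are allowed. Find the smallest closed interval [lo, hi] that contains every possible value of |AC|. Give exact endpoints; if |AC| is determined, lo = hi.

|AC| ∈ [19, 57]  (≈ [19.0000, 57.0000])

|AB| ∈ [18, 19]
|BC| ∈ {38}
|AC| ∈ [19, 57]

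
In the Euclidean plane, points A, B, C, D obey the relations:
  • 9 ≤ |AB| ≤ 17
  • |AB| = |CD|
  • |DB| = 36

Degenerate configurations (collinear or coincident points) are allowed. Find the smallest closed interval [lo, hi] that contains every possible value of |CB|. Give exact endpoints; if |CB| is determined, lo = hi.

|CB| ∈ [19, 53]  (≈ [19.0000, 53.0000])

|AB| ∈ [9, 17]
|BD| ∈ {36}
|CD| ∈ [9, 17]
|AD| ∈ [19, 53]
|BC| ∈ [19, 53]
|AC| ∈ [2, 70]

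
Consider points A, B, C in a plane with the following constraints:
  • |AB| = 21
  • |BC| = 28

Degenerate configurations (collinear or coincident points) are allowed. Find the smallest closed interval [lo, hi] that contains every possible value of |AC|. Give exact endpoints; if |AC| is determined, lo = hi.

|AB| ∈ {21}
|BC| ∈ {28}
|AC| ∈ [7, 49]

|AC| ∈ [7, 49]  (≈ [7.0000, 49.0000])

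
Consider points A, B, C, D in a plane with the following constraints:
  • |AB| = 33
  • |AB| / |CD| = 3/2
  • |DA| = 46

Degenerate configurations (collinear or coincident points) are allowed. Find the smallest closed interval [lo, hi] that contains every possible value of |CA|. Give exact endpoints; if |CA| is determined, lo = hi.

|CA| ∈ [24, 68]  (≈ [24.0000, 68.0000])

|AB| ∈ {33}
|AD| ∈ {46}
|CD| ∈ {22}
|BD| ∈ [13, 79]
|AC| ∈ [24, 68]
|BC| ∈ [0, 101]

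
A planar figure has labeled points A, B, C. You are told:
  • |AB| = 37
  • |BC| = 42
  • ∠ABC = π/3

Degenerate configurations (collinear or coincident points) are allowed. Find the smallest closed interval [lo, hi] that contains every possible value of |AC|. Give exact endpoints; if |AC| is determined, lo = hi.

|AB| ∈ {37}
|BC| ∈ {42}
|AC| ∈ {√(1579)}

|AC| = √(1579)  (≈ 39.7366)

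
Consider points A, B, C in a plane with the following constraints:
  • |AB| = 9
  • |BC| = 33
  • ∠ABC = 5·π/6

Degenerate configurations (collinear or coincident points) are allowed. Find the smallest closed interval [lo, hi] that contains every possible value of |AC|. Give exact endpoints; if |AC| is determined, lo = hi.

|AC| = 3·√(33·√(3) + 130)  (≈ 41.0417)

|AB| ∈ {9}
|BC| ∈ {33}
|AC| ∈ {3·√(33·√(3) + 130)}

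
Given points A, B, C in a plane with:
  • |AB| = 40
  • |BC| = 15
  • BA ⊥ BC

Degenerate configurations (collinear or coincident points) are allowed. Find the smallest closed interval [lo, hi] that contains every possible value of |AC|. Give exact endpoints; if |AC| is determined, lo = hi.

|AC| = 5·√(73)  (≈ 42.7200)

|AB| ∈ {40}
|BC| ∈ {15}
|AC| ∈ {5·√(73)}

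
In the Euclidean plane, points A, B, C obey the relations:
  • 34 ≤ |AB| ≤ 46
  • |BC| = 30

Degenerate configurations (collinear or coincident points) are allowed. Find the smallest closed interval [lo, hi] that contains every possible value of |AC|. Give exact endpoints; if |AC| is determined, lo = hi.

|AB| ∈ [34, 46]
|BC| ∈ {30}
|AC| ∈ [4, 76]

|AC| ∈ [4, 76]  (≈ [4.0000, 76.0000])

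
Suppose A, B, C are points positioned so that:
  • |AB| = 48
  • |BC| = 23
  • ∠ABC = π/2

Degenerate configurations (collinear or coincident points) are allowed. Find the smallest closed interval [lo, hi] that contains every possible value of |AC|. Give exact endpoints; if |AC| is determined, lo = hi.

|AB| ∈ {48}
|BC| ∈ {23}
|AC| ∈ {√(2833)}

|AC| = √(2833)  (≈ 53.2259)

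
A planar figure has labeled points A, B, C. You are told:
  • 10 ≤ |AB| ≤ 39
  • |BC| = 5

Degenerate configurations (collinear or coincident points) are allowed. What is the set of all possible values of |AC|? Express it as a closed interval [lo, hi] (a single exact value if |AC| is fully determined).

|AC| ∈ [5, 44]  (≈ [5.0000, 44.0000])

|AB| ∈ [10, 39]
|BC| ∈ {5}
|AC| ∈ [5, 44]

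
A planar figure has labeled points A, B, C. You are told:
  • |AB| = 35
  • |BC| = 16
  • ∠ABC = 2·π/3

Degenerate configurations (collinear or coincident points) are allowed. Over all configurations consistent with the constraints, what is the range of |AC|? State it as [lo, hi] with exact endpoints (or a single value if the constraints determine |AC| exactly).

|AB| ∈ {35}
|BC| ∈ {16}
|AC| ∈ {√(2041)}

|AC| = √(2041)  (≈ 45.1774)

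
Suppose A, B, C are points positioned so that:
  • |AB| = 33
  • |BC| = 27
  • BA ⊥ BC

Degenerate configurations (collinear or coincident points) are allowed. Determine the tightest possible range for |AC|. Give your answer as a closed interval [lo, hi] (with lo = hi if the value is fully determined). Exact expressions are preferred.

|AC| = 3·√(202)  (≈ 42.6380)

|AB| ∈ {33}
|BC| ∈ {27}
|AC| ∈ {3·√(202)}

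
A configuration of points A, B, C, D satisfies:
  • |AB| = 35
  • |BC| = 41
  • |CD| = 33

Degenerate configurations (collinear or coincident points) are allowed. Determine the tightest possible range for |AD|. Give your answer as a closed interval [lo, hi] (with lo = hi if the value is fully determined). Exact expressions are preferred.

|AB| ∈ {35}
|BC| ∈ {41}
|CD| ∈ {33}
|AC| ∈ [6, 76]
|BD| ∈ [8, 74]
|AD| ∈ [0, 109]

|AD| ∈ [0, 109]  (≈ [0.0000, 109.0000])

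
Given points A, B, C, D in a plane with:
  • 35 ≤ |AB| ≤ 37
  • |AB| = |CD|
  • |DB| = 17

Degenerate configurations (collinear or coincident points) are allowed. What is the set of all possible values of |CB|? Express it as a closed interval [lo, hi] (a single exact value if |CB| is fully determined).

|CB| ∈ [18, 54]  (≈ [18.0000, 54.0000])

|AB| ∈ [35, 37]
|BD| ∈ {17}
|CD| ∈ [35, 37]
|AD| ∈ [18, 54]
|BC| ∈ [18, 54]
|AC| ∈ [0, 91]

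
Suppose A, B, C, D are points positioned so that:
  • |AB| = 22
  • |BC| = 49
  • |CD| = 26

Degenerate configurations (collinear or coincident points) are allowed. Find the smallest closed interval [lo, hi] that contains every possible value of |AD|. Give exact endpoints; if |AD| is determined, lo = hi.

|AD| ∈ [1, 97]  (≈ [1.0000, 97.0000])

|AB| ∈ {22}
|BC| ∈ {49}
|CD| ∈ {26}
|AC| ∈ [27, 71]
|BD| ∈ [23, 75]
|AD| ∈ [1, 97]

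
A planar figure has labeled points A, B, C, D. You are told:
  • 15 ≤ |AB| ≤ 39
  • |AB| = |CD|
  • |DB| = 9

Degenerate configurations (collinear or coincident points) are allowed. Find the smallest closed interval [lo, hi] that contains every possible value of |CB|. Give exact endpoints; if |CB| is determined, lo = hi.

|AB| ∈ [15, 39]
|BD| ∈ {9}
|CD| ∈ [15, 39]
|AD| ∈ [6, 48]
|BC| ∈ [6, 48]
|AC| ∈ [0, 87]

|CB| ∈ [6, 48]  (≈ [6.0000, 48.0000])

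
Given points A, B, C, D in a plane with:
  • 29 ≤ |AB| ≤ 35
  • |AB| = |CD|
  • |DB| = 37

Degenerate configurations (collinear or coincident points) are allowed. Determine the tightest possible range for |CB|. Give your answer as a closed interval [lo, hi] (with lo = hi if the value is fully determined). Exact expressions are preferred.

|CB| ∈ [2, 72]  (≈ [2.0000, 72.0000])

|AB| ∈ [29, 35]
|BD| ∈ {37}
|CD| ∈ [29, 35]
|AD| ∈ [2, 72]
|BC| ∈ [2, 72]
|AC| ∈ [0, 107]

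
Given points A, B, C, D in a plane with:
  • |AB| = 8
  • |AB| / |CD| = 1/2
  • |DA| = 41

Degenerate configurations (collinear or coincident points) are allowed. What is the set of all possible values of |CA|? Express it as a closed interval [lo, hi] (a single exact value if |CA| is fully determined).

|CA| ∈ [25, 57]  (≈ [25.0000, 57.0000])

|AB| ∈ {8}
|AD| ∈ {41}
|CD| ∈ {16}
|BD| ∈ [33, 49]
|AC| ∈ [25, 57]
|BC| ∈ [17, 65]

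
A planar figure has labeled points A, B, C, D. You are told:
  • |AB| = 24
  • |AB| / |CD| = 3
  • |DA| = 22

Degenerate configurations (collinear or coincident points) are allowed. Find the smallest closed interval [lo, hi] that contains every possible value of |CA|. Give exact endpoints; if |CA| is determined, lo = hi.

|AB| ∈ {24}
|AD| ∈ {22}
|CD| ∈ {8}
|BD| ∈ [2, 46]
|AC| ∈ [14, 30]
|BC| ∈ [0, 54]

|CA| ∈ [14, 30]  (≈ [14.0000, 30.0000])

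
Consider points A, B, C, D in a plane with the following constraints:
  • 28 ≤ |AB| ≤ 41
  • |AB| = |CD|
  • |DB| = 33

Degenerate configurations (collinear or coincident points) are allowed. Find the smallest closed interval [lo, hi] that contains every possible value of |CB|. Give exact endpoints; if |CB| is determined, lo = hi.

|CB| ∈ [0, 74]  (≈ [0.0000, 74.0000])

|AB| ∈ [28, 41]
|BD| ∈ {33}
|CD| ∈ [28, 41]
|AD| ∈ [0, 74]
|BC| ∈ [0, 74]
|AC| ∈ [0, 115]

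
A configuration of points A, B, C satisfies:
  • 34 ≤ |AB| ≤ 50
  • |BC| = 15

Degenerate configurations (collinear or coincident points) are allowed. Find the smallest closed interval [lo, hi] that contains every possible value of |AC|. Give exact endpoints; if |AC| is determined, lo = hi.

|AC| ∈ [19, 65]  (≈ [19.0000, 65.0000])

|AB| ∈ [34, 50]
|BC| ∈ {15}
|AC| ∈ [19, 65]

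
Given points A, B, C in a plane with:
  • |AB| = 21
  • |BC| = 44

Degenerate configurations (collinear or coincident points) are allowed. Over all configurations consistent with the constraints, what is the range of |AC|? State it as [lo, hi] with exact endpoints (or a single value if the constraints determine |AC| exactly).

|AC| ∈ [23, 65]  (≈ [23.0000, 65.0000])

|AB| ∈ {21}
|BC| ∈ {44}
|AC| ∈ [23, 65]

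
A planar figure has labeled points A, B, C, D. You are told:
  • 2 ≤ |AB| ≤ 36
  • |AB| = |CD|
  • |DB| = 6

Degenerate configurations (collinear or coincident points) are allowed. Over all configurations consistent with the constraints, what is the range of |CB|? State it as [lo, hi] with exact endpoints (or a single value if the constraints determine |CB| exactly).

|CB| ∈ [0, 42]  (≈ [0.0000, 42.0000])

|AB| ∈ [2, 36]
|BD| ∈ {6}
|CD| ∈ [2, 36]
|AD| ∈ [0, 42]
|BC| ∈ [0, 42]
|AC| ∈ [0, 78]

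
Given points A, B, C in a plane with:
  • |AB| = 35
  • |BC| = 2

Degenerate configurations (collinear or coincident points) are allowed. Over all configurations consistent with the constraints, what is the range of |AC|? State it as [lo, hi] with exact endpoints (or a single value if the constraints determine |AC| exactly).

|AB| ∈ {35}
|BC| ∈ {2}
|AC| ∈ [33, 37]

|AC| ∈ [33, 37]  (≈ [33.0000, 37.0000])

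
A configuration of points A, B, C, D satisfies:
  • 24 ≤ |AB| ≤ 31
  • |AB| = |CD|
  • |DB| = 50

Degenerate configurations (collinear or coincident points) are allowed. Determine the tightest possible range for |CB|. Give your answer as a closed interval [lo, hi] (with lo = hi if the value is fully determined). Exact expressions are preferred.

|AB| ∈ [24, 31]
|BD| ∈ {50}
|CD| ∈ [24, 31]
|AD| ∈ [19, 81]
|BC| ∈ [19, 81]
|AC| ∈ [0, 112]

|CB| ∈ [19, 81]  (≈ [19.0000, 81.0000])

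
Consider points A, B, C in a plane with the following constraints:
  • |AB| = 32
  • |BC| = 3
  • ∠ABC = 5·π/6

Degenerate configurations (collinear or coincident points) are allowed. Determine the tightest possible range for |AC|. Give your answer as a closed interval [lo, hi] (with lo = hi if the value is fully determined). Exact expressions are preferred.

|AB| ∈ {32}
|BC| ∈ {3}
|AC| ∈ {√(96·√(3) + 1033)}

|AC| = √(96·√(3) + 1033)  (≈ 34.6306)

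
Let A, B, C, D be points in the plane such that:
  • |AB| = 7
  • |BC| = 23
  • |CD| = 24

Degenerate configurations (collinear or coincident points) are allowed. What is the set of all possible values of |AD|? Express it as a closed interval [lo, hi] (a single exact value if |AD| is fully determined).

|AB| ∈ {7}
|BC| ∈ {23}
|CD| ∈ {24}
|AC| ∈ [16, 30]
|BD| ∈ [1, 47]
|AD| ∈ [0, 54]

|AD| ∈ [0, 54]  (≈ [0.0000, 54.0000])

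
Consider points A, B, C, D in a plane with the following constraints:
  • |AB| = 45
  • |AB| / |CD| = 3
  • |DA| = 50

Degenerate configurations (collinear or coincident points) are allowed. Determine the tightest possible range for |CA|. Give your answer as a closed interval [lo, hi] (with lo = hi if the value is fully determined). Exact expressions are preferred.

|AB| ∈ {45}
|AD| ∈ {50}
|CD| ∈ {15}
|BD| ∈ [5, 95]
|AC| ∈ [35, 65]
|BC| ∈ [0, 110]

|CA| ∈ [35, 65]  (≈ [35.0000, 65.0000])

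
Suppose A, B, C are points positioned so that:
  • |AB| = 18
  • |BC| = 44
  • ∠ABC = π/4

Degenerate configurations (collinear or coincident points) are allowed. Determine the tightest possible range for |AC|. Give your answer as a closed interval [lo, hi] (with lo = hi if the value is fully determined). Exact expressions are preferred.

|AC| = 2·√(565 - 198·√(2))  (≈ 33.7630)

|AB| ∈ {18}
|BC| ∈ {44}
|AC| ∈ {2·√(565 - 198·√(2))}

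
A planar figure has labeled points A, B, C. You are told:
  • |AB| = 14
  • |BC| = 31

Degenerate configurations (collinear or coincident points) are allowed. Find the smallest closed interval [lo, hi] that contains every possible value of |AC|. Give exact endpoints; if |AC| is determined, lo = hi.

|AC| ∈ [17, 45]  (≈ [17.0000, 45.0000])

|AB| ∈ {14}
|BC| ∈ {31}
|AC| ∈ [17, 45]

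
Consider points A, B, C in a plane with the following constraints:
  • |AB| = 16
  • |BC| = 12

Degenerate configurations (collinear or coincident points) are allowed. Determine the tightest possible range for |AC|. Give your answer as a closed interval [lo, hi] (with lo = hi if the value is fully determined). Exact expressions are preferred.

|AB| ∈ {16}
|BC| ∈ {12}
|AC| ∈ [4, 28]

|AC| ∈ [4, 28]  (≈ [4.0000, 28.0000])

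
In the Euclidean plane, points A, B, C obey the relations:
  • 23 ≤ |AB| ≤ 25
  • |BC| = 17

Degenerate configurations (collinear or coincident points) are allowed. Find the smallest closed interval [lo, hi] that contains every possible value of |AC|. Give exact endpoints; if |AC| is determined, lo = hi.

|AC| ∈ [6, 42]  (≈ [6.0000, 42.0000])

|AB| ∈ [23, 25]
|BC| ∈ {17}
|AC| ∈ [6, 42]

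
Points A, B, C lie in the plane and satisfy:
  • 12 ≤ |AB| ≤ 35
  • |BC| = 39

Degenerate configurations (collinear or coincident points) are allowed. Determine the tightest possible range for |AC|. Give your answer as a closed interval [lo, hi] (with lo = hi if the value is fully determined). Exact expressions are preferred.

|AB| ∈ [12, 35]
|BC| ∈ {39}
|AC| ∈ [4, 74]

|AC| ∈ [4, 74]  (≈ [4.0000, 74.0000])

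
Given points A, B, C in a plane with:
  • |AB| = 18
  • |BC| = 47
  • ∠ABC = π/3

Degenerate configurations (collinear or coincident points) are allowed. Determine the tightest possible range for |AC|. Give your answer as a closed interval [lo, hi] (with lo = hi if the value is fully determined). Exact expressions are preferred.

|AB| ∈ {18}
|BC| ∈ {47}
|AC| ∈ {√(1687)}

|AC| = √(1687)  (≈ 41.0731)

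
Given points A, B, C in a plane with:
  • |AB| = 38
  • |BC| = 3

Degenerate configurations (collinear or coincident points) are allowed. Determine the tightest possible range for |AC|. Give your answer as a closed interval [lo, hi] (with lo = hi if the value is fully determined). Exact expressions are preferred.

|AB| ∈ {38}
|BC| ∈ {3}
|AC| ∈ [35, 41]

|AC| ∈ [35, 41]  (≈ [35.0000, 41.0000])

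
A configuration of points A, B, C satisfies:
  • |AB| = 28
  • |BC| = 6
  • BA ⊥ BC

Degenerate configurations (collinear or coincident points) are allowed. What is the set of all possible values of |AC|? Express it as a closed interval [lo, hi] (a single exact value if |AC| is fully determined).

|AB| ∈ {28}
|BC| ∈ {6}
|AC| ∈ {2·√(205)}

|AC| = 2·√(205)  (≈ 28.6356)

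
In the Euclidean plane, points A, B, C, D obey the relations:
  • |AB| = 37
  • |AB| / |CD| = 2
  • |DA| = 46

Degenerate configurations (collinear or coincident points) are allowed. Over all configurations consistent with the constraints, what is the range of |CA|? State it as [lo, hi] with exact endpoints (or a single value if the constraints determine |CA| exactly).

|AB| ∈ {37}
|AD| ∈ {46}
|CD| ∈ {37/2}
|BD| ∈ [9, 83]
|AC| ∈ [55/2, 129/2]
|BC| ∈ [0, 203/2]

|CA| ∈ [55/2, 129/2]  (≈ [27.5000, 64.5000])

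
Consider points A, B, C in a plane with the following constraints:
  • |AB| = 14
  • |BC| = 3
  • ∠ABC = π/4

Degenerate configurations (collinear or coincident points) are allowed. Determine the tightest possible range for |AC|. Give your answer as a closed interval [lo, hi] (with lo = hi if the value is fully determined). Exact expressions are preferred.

|AC| = √(205 - 42·√(2))  (≈ 12.0666)

|AB| ∈ {14}
|BC| ∈ {3}
|AC| ∈ {√(205 - 42·√(2))}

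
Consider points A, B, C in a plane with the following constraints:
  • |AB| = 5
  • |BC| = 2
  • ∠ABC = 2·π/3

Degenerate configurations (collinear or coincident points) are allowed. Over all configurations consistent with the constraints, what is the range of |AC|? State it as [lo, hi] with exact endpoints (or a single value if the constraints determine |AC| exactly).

|AC| = √(39)  (≈ 6.2450)

|AB| ∈ {5}
|BC| ∈ {2}
|AC| ∈ {√(39)}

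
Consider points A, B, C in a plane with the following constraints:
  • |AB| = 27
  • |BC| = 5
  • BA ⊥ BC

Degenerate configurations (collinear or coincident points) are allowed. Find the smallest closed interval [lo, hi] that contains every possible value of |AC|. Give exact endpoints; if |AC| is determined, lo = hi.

|AC| = √(754)  (≈ 27.4591)

|AB| ∈ {27}
|BC| ∈ {5}
|AC| ∈ {√(754)}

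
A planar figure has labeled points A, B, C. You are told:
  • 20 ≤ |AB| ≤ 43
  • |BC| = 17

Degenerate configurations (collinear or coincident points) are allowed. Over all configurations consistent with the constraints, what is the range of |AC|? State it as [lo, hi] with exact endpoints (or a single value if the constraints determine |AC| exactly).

|AB| ∈ [20, 43]
|BC| ∈ {17}
|AC| ∈ [3, 60]

|AC| ∈ [3, 60]  (≈ [3.0000, 60.0000])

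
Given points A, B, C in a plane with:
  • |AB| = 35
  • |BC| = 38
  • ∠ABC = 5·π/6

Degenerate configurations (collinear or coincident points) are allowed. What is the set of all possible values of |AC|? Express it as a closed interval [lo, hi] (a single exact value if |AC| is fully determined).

|AB| ∈ {35}
|BC| ∈ {38}
|AC| ∈ {√(1330·√(3) + 2669)}

|AC| = √(1330·√(3) + 2669)  (≈ 70.5169)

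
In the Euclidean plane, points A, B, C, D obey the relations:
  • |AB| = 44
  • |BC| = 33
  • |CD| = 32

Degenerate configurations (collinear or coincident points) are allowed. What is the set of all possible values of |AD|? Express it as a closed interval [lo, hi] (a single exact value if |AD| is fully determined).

|AD| ∈ [0, 109]  (≈ [0.0000, 109.0000])

|AB| ∈ {44}
|BC| ∈ {33}
|CD| ∈ {32}
|AC| ∈ [11, 77]
|BD| ∈ [1, 65]
|AD| ∈ [0, 109]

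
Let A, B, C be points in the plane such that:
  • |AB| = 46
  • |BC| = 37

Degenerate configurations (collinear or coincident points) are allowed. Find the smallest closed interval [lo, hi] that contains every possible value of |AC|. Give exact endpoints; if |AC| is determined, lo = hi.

|AB| ∈ {46}
|BC| ∈ {37}
|AC| ∈ [9, 83]

|AC| ∈ [9, 83]  (≈ [9.0000, 83.0000])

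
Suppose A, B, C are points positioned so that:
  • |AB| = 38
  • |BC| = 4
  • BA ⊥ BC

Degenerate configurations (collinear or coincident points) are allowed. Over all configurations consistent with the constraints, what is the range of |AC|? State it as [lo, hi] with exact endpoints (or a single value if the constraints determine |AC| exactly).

|AB| ∈ {38}
|BC| ∈ {4}
|AC| ∈ {2·√(365)}

|AC| = 2·√(365)  (≈ 38.2099)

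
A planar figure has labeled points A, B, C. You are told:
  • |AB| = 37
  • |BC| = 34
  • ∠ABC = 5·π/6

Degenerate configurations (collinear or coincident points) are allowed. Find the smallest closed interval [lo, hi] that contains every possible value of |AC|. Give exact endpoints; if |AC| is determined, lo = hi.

|AB| ∈ {37}
|BC| ∈ {34}
|AC| ∈ {√(1258·√(3) + 2525)}

|AC| = √(1258·√(3) + 2525)  (≈ 68.5851)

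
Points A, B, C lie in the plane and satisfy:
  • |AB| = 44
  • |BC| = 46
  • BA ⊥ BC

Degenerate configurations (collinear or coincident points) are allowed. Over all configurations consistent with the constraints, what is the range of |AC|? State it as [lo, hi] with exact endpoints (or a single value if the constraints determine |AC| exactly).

|AB| ∈ {44}
|BC| ∈ {46}
|AC| ∈ {2·√(1013)}

|AC| = 2·√(1013)  (≈ 63.6553)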